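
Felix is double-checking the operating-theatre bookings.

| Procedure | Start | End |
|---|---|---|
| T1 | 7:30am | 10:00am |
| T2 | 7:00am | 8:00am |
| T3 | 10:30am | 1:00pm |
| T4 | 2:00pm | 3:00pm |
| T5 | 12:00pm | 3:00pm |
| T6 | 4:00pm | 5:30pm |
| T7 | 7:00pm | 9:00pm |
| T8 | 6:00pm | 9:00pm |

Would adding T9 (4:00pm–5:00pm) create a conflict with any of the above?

Yes — it overlaps T6

T2: ends 8:00am at or before T9 starts 4:00pm → clear.
T1: ends 10:00am at or before T9 starts 4:00pm → clear.
T3: ends 1:00pm at or before T9 starts 4:00pm → clear.
T5: ends 3:00pm at or before T9 starts 4:00pm → clear.
T4: ends 3:00pm at or before T9 starts 4:00pm → clear.
T6: starts 4:00pm before T9 ends 5:00pm, and ends 5:30pm after T9 starts 4:00pm → overlap.
T8: starts 6:00pm at or after T9 ends 5:00pm → clear.
T7: starts 7:00pm at or after T9 ends 5:00pm → clear.
T9 overlaps T6.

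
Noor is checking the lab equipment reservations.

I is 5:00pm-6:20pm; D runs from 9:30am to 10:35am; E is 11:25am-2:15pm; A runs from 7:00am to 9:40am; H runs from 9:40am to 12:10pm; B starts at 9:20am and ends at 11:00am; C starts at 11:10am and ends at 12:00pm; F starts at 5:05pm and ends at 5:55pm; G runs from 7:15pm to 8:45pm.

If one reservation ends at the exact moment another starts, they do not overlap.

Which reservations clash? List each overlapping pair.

Check each pair: they overlap iff neither finishes before the other starts.
Sorted by start: A, B, D, H, C, E, I, F, G.
B starts before A ends → A and B overlap.
D starts before A ends → A and D overlap.
H starts exactly when A ends (back-to-back, no overlap), so nothing later overlaps A either.
D starts before B ends → B and D overlap.
H starts before B ends → B and H overlap.
C starts after B ends, so nothing later overlaps B either.
H starts before D ends → D and H overlap.
C starts after D ends, so nothing later overlaps D either.
C starts before H ends → H and C overlap.
E starts before H ends → H and E overlap.
I starts after H ends, so nothing later overlaps H either.
E starts before C ends → C and E overlap.
I starts after C ends, so nothing later overlaps C either.
I starts after E ends, so nothing later overlaps E either.
F starts before I ends → I and F overlap.
G starts after I ends.
G starts after F ends.

A & B, A & D, B & D, B & H, C & E, C & H, D & H, E & H, F & I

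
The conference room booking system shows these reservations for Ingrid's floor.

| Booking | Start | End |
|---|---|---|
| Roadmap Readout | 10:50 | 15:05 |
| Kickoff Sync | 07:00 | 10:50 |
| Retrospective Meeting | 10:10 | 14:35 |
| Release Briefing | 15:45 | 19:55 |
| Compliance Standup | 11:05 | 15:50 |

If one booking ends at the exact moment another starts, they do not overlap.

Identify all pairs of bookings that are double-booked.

Sorted by start: Kickoff Sync, Retrospective Meeting, Roadmap Readout, Compliance Standup, Release Briefing.
Retrospective Meeting starts before Kickoff Sync ends → Kickoff Sync and Retrospective Meeting overlap.
Roadmap Readout starts exactly when Kickoff Sync ends (back-to-back, no overlap); Kickoff Sync is clear from here.
Roadmap Readout starts before Retrospective Meeting ends → Retrospective Meeting and Roadmap Readout overlap.
Compliance Standup starts before Retrospective Meeting ends → Retrospective Meeting and Compliance Standup overlap.
Release Briefing starts after Retrospective Meeting ends.
Compliance Standup starts before Roadmap Readout ends → Roadmap Readout and Compliance Standup overlap.
Release Briefing starts after Roadmap Readout ends.
Release Briefing starts before Compliance Standup ends → Compliance Standup and Release Briefing overlap.

Compliance Standup & Release Briefing, Compliance Standup & Retrospective Meeting, Compliance Standup & Roadmap Readout, Kickoff Sync & Retrospective Meeting, Retrospective Meeting & Roadmap Readout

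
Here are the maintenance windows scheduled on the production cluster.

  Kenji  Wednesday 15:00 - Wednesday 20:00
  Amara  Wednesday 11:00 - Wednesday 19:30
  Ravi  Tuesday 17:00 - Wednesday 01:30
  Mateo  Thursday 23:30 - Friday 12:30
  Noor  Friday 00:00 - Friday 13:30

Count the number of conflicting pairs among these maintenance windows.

Sorted by start: Ravi, Amara, Kenji, Mateo, Noor.
Amara starts after Ravi ends; Ravi is clear from here.
Kenji starts before Amara ends → Amara and Kenji overlap.
Mateo starts after Amara ends; Amara is clear from here.
Mateo starts after Kenji ends; Kenji is clear from here.
Noor starts before Mateo ends → Mateo and Noor overlap.
Overlapping pairs: Amara & Kenji, Mateo & Noor — 2 in total.

2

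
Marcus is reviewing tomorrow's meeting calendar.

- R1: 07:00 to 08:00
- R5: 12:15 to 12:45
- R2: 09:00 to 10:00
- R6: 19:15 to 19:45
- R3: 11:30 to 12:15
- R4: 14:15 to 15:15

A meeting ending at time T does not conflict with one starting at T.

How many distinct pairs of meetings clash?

0

Two intervals overlap when each starts before the other ends.
Sorted by start: R1, R2, R3, R5, R4, R6.
R2 starts after R1 ends; R1 is clear from here.
R3 starts after R2 ends; R2 is clear from here.
R5 starts exactly when R3 ends (back-to-back, no overlap); R3 is clear from here.
R4 starts after R5 ends; R5 is clear from here.
R6 starts after R4 ends.
No pair overlaps.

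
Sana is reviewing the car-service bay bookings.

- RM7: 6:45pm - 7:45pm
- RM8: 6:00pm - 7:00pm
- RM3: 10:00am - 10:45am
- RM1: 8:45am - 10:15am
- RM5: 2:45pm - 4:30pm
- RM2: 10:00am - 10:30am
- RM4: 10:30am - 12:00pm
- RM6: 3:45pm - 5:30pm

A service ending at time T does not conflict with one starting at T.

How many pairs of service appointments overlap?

6

Sorted by start: RM1, RM2, RM3, RM4, RM5, RM6, RM8, RM7.
RM2 starts before RM1 ends → RM1 and RM2 overlap.
RM3 starts before RM1 ends → RM1 and RM3 overlap.
RM4 starts after RM1 ends, so RM1 has no further overlaps.
RM3 starts before RM2 ends → RM2 and RM3 overlap.
RM4 starts exactly when RM2 ends (back-to-back, no overlap), so RM2 has no further overlaps.
RM4 starts before RM3 ends → RM3 and RM4 overlap.
RM5 starts after RM3 ends, so RM3 has no further overlaps.
RM5 starts after RM4 ends, so RM4 has no further overlaps.
RM6 starts before RM5 ends → RM5 and RM6 overlap.
RM8 starts after RM5 ends, so RM5 has no further overlaps.
RM8 starts after RM6 ends, so RM6 has no further overlaps.
RM7 starts before RM8 ends → RM8 and RM7 overlap.
Overlapping pairs: RM1 & RM2, RM1 & RM3, RM2 & RM3, RM3 & RM4, RM5 & RM6, RM7 & RM8 — 6 in total.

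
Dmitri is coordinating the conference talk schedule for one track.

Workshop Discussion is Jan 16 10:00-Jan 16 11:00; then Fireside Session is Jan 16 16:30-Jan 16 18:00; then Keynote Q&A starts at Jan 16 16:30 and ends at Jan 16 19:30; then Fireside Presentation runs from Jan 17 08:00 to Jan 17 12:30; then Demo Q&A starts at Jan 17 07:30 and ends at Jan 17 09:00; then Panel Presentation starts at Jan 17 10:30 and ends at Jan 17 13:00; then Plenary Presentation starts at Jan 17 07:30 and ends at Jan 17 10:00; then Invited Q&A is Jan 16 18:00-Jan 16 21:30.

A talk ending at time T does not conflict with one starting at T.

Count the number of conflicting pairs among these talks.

Sorted by start: Workshop Discussion, Fireside Session, Keynote Q&A, Invited Q&A, Demo Q&A, Plenary Presentation, Fireside Presentation, Panel Presentation.
Fireside Session starts after Workshop Discussion ends; Workshop Discussion is clear from here.
Keynote Q&A starts before Fireside Session ends → Fireside Session and Keynote Q&A overlap.
Invited Q&A starts exactly when Fireside Session ends (back-to-back, no overlap); Fireside Session is clear from here.
Invited Q&A starts before Keynote Q&A ends → Keynote Q&A and Invited Q&A overlap.
Demo Q&A starts after Keynote Q&A ends; Keynote Q&A is clear from here.
Demo Q&A starts after Invited Q&A ends; Invited Q&A is clear from here.
Plenary Presentation starts before Demo Q&A ends → Demo Q&A and Plenary Presentation overlap.
Fireside Presentation starts before Demo Q&A ends → Demo Q&A and Fireside Presentation overlap.
Panel Presentation starts after Demo Q&A ends.
Fireside Presentation starts before Plenary Presentation ends → Plenary Presentation and Fireside Presentation overlap.
Panel Presentation starts after Plenary Presentation ends.
Panel Presentation starts before Fireside Presentation ends → Fireside Presentation and Panel Presentation overlap.
Overlapping pairs: Demo Q&A & Fireside Presentation, Demo Q&A & Plenary Presentation, Fireside Presentation & Panel Presentation, Fireside Presentation & Plenary Presentation, Fireside Session & Keynote Q&A, Invited Q&A & Keynote Q&A — 6 in total.

6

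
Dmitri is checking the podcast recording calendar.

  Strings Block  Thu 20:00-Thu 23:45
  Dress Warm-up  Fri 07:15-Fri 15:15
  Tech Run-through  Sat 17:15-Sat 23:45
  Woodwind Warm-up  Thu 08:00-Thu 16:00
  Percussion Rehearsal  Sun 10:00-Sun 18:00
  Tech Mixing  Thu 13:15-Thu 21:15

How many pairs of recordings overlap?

2

Two intervals overlap when each starts before the other ends.
Sorted by start: Woodwind Warm-up, Tech Mixing, Strings Block, Dress Warm-up, Tech Run-through, Percussion Rehearsal.
Tech Mixing starts before Woodwind Warm-up ends → Woodwind Warm-up and Tech Mixing overlap.
Strings Block starts after Woodwind Warm-up ends, so nothing later overlaps Woodwind Warm-up either.
Strings Block starts before Tech Mixing ends → Tech Mixing and Strings Block overlap.
Dress Warm-up starts after Tech Mixing ends, so nothing later overlaps Tech Mixing either.
Dress Warm-up starts after Strings Block ends, so nothing later overlaps Strings Block either.
Tech Run-through starts after Dress Warm-up ends, so nothing later overlaps Dress Warm-up either.
Percussion Rehearsal starts after Tech Run-through ends.
Overlapping pairs: Strings Block & Tech Mixing, Tech Mixing & Woodwind Warm-up — 2 in total.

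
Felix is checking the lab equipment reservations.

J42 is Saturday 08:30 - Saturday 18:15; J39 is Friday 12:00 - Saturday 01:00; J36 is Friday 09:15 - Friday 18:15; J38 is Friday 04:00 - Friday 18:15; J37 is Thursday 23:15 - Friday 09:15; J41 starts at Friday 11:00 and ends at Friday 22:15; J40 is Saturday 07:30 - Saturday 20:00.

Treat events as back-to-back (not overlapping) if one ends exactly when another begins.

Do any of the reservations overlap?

Yes

Sorted by start: J37, J38, J36, J41, J39, J40, J42.
J38 starts before J37 ends → J37 and J38 overlap.
That's a conflict, so the schedule is not conflict-free.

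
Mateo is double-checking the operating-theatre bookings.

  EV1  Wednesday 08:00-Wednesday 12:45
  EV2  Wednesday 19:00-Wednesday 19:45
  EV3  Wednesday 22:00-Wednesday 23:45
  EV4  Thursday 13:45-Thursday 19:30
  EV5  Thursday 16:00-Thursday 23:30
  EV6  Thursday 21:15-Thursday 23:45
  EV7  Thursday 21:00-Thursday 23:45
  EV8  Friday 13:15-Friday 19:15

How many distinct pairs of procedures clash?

Sorted by start: EV1, EV2, EV3, EV4, EV5, EV7, EV6, EV8.
EV2 starts after EV1 ends — done with EV1.
EV3 starts after EV2 ends — done with EV2.
EV4 starts after EV3 ends — done with EV3.
EV5 starts before EV4 ends → EV4 and EV5 overlap.
EV7 starts after EV4 ends — done with EV4.
EV7 starts before EV5 ends → EV5 and EV7 overlap.
EV6 starts before EV5 ends → EV5 and EV6 overlap.
EV8 starts after EV5 ends.
EV6 starts before EV7 ends → EV7 and EV6 overlap.
EV8 starts after EV7 ends.
EV8 starts after EV6 ends.
Overlapping pairs: EV4 & EV5, EV5 & EV6, EV5 & EV7, EV6 & EV7 — 4 in total.

4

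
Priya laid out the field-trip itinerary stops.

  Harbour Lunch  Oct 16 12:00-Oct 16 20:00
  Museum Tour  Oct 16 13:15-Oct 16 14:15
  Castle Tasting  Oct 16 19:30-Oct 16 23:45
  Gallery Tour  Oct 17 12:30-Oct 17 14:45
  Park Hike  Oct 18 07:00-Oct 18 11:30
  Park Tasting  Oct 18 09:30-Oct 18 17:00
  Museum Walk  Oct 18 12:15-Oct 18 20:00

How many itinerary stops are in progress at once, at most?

2

Sort all start/end points and keep a running count:
Oct 16 12:00 start Harbour Lunch → 1
Oct 16 13:15 start Museum Tour → 2
Oct 16 14:15 end Museum Tour → 1
Oct 16 19:30 start Castle Tasting → 2
Oct 16 20:00 end Harbour Lunch → 1
Oct 16 23:45 end Castle Tasting → 0
Oct 17 12:30 start Gallery Tour → 1
Oct 17 14:45 end Gallery Tour → 0
Oct 18 07:00 start Park Hike → 1
Oct 18 09:30 start Park Tasting → 2
Oct 18 11:30 end Park Hike → 1
Oct 18 12:15 start Museum Walk → 2
Oct 18 17:00 end Park Tasting → 1
Oct 18 20:00 end Museum Walk → 0
Peak is 2, at Oct 16 13:15 (Harbour Lunch, Museum Tour).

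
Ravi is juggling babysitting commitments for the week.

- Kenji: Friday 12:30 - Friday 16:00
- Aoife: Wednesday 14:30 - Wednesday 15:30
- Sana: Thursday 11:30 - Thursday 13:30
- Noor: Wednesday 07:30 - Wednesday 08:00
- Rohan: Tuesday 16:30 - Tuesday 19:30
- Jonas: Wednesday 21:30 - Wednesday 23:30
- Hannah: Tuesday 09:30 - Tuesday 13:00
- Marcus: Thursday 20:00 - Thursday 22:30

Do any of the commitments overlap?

Check each pair: they overlap iff neither finishes before the other starts.
Sorted by start: Hannah, Rohan, Noor, Aoife, Jonas, Sana, Marcus, Kenji.
Rohan starts after Hannah ends, so nothing later overlaps Hannah either.
Noor starts after Rohan ends, so nothing later overlaps Rohan either.
Aoife starts after Noor ends, so nothing later overlaps Noor either.
Jonas starts after Aoife ends, so nothing later overlaps Aoife either.
Sana starts after Jonas ends, so nothing later overlaps Jonas either.
Marcus starts after Sana ends, so nothing later overlaps Sana either.
Kenji starts after Marcus ends.
Every pair is clear; the schedule has no overlaps.

No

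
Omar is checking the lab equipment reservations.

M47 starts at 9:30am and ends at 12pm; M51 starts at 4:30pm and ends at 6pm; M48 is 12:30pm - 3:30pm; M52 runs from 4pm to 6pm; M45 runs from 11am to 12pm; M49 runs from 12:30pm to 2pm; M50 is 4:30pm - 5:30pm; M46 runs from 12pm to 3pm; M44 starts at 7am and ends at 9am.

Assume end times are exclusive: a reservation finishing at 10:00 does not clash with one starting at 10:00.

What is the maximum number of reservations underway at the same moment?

3

Walk through starts and ends in time order (an end at T is processed before a start at T):
7am start M44 → 1
9am end M44 → 0
9:30am start M47 → 1
11am start M45 → 2
12pm end M45 → 1
12pm end M47 → 0
12pm start M46 → 1
12:30pm start M48 → 2
12:30pm start M49 → 3
2pm end M49 → 2
3pm end M46 → 1
3:30pm end M48 → 0
4pm start M52 → 1
4:30pm start M50 → 2
4:30pm start M51 → 3
5:30pm end M50 → 2
6pm end M51 → 1
6pm end M52 → 0
Peak is 3, at 12:30pm (M46, M48, M49).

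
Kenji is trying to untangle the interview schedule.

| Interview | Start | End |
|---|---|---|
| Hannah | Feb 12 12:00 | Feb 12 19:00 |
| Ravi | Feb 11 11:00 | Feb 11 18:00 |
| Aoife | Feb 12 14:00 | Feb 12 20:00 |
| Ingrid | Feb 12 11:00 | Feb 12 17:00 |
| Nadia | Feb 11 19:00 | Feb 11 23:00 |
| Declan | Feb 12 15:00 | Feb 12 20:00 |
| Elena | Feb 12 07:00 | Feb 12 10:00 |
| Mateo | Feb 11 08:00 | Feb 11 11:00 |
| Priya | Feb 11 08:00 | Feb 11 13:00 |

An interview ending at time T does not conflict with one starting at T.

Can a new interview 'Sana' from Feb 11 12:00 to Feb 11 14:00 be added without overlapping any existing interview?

Mateo: ends Feb 11 11:00 at or before Sana starts Feb 11 12:00 → clear.
Priya: starts Feb 11 08:00 before Sana ends Feb 11 14:00, and ends Feb 11 13:00 after Sana starts Feb 11 12:00 → overlap.
Ravi: starts Feb 11 11:00 before Sana ends Feb 11 14:00, and ends Feb 11 18:00 after Sana starts Feb 11 12:00 → overlap.
Nadia: starts Feb 11 19:00 at or after Sana ends Feb 11 14:00 → clear.
Elena: starts Feb 12 07:00 at or after Sana ends Feb 11 14:00 → clear.
Ingrid: starts Feb 12 11:00 at or after Sana ends Feb 11 14:00 → clear.
Hannah: starts Feb 12 12:00 at or after Sana ends Feb 11 14:00 → clear.
Aoife: starts Feb 12 14:00 at or after Sana ends Feb 11 14:00 → clear.
Declan: starts Feb 12 15:00 at or after Sana ends Feb 11 14:00 → clear.
Sana overlaps Priya, Ravi.

No — it overlaps Priya, Ravi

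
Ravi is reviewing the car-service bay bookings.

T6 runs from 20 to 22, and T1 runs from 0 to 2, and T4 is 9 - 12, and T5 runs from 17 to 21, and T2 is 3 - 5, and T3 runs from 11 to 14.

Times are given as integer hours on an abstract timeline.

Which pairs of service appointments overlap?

T3 & T4, T5 & T6

Sorted by start: T1, T2, T4, T3, T5, T6.
T2 starts after T1 ends, so nothing later overlaps T1 either.
T4 starts after T2 ends, so nothing later overlaps T2 either.
T3 starts before T4 ends → T4 and T3 overlap.
T5 starts after T4 ends, so nothing later overlaps T4 either.
T5 starts after T3 ends, so nothing later overlaps T3 either.
T6 starts before T5 ends → T5 and T6 overlap.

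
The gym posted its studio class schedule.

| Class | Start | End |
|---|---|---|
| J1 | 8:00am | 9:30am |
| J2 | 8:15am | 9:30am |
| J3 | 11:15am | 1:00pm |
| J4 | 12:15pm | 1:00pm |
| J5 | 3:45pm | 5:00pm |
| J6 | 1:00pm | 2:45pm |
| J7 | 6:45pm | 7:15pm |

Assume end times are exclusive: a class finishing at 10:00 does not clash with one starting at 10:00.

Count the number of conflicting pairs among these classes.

2

Two intervals overlap when each starts before the other ends.
Sorted by start: J1, J2, J3, J4, J6, J5, J7.
J2 starts before J1 ends → J1 and J2 overlap.
J3 starts after J1 ends, so nothing later overlaps J1 either.
J3 starts after J2 ends, so nothing later overlaps J2 either.
J4 starts before J3 ends → J3 and J4 overlap.
J6 starts exactly when J3 ends (back-to-back, no overlap), so nothing later overlaps J3 either.
J6 starts exactly when J4 ends (back-to-back, no overlap), so nothing later overlaps J4 either.
J5 starts after J6 ends, so nothing later overlaps J6 either.
J7 starts after J5 ends.
Overlapping pairs: J1 & J2, J3 & J4 — 2 in total.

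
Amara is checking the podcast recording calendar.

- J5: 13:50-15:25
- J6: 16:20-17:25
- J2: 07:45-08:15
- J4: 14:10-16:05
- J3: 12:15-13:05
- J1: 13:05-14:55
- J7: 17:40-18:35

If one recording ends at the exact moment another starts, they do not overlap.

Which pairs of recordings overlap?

Sorted by start: J2, J3, J1, J5, J4, J6, J7.
J3 starts after J2 ends, so nothing later overlaps J2 either.
J1 starts exactly when J3 ends (back-to-back, no overlap), so nothing later overlaps J3 either.
J5 starts before J1 ends → J1 and J5 overlap.
J4 starts before J1 ends → J1 and J4 overlap.
J6 starts after J1 ends, so nothing later overlaps J1 either.
J4 starts before J5 ends → J5 and J4 overlap.
J6 starts after J5 ends, so nothing later overlaps J5 either.
J6 starts after J4 ends, so nothing later overlaps J4 either.
J7 starts after J6 ends.

J1 & J4, J1 & J5, J4 & J5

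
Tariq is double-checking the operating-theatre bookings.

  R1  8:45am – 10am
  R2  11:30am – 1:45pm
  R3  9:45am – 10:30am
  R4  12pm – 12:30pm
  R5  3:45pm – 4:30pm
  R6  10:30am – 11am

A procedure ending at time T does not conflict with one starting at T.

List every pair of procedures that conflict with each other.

Two intervals overlap when each starts before the other ends.
Sorted by start: R1, R3, R6, R2, R4, R5.
R3 starts before R1 ends → R1 and R3 overlap.
R6 starts after R1 ends, so nothing later overlaps R1 either.
R6 starts exactly when R3 ends (back-to-back, no overlap), so nothing later overlaps R3 either.
R2 starts after R6 ends, so nothing later overlaps R6 either.
R4 starts before R2 ends → R2 and R4 overlap.
R5 starts after R2 ends.
R5 starts after R4 ends.

R1 & R3, R2 & R4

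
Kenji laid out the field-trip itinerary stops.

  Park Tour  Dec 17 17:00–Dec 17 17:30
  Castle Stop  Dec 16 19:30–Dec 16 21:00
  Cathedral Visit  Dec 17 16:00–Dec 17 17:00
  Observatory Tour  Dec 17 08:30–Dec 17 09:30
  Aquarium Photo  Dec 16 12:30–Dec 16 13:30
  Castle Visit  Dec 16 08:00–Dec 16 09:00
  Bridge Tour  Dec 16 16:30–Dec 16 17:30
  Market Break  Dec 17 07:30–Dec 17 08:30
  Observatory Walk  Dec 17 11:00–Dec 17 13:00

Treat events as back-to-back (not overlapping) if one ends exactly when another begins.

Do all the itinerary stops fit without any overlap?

Sorted by start: Castle Visit, Aquarium Photo, Bridge Tour, Castle Stop, Market Break, Observatory Tour, Observatory Walk, Cathedral Visit, Park Tour.
Aquarium Photo starts after Castle Visit ends, so nothing later overlaps Castle Visit either.
Bridge Tour starts after Aquarium Photo ends, so nothing later overlaps Aquarium Photo either.
Castle Stop starts after Bridge Tour ends, so nothing later overlaps Bridge Tour either.
Market Break starts after Castle Stop ends, so nothing later overlaps Castle Stop either.
Observatory Tour starts exactly when Market Break ends (back-to-back, no overlap), so nothing later overlaps Market Break either.
Observatory Walk starts after Observatory Tour ends, so nothing later overlaps Observatory Tour either.
Cathedral Visit starts after Observatory Walk ends, so nothing later overlaps Observatory Walk either.
Park Tour starts exactly when Cathedral Visit ends (back-to-back, no overlap).
Every pair is clear; the schedule has no overlaps.

Yes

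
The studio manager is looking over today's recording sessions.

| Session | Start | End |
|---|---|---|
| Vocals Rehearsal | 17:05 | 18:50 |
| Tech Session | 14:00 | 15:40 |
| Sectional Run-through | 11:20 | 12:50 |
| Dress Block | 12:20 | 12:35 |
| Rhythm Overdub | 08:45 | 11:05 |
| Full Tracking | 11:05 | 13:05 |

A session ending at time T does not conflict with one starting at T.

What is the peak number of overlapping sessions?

Walk through starts and ends in time order (an end at T is processed before a start at T):
08:45 start Rhythm Overdub → 1
11:05 end Rhythm Overdub → 0
11:05 start Full Tracking → 1
11:20 start Sectional Run-through → 2
12:20 start Dress Block → 3
12:35 end Dress Block → 2
12:50 end Sectional Run-through → 1
13:05 end Full Tracking → 0
14:00 start Tech Session → 1
15:40 end Tech Session → 0
17:05 start Vocals Rehearsal → 1
18:50 end Vocals Rehearsal → 0
Peak is 3, at 12:20 (Dress Block, Full Tracking, Sectional Run-through).

3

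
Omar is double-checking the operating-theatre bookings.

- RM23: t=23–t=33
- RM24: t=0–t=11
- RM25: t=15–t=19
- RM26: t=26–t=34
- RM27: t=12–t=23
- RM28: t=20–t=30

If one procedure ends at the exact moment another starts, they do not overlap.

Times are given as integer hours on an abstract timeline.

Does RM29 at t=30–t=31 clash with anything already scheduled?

Yes — it overlaps RM23, RM26

RM24: ends t=11 at or before RM29 starts t=30 → clear.
RM27: ends t=23 at or before RM29 starts t=30 → clear.
RM25: ends t=19 at or before RM29 starts t=30 → clear.
RM28: ends t=30 at or before RM29 starts t=30 → clear.
RM23: starts t=23 before RM29 ends t=31, and ends t=33 after RM29 starts t=30 → overlap.
RM26: starts t=26 before RM29 ends t=31, and ends t=34 after RM29 starts t=30 → overlap.
RM29 overlaps RM23, RM26.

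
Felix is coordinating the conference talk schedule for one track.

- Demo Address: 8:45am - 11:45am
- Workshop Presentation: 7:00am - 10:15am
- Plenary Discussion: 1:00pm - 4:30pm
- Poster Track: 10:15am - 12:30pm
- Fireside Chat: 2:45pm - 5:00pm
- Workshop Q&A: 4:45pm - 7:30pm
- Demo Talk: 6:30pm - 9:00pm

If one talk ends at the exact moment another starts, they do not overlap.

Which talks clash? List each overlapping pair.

Two intervals overlap when each starts before the other ends.
Sorted by start: Workshop Presentation, Demo Address, Poster Track, Plenary Discussion, Fireside Chat, Workshop Q&A, Demo Talk.
Demo Address starts before Workshop Presentation ends → Workshop Presentation and Demo Address overlap.
Poster Track starts exactly when Workshop Presentation ends (back-to-back, no overlap); Workshop Presentation is clear from here.
Poster Track starts before Demo Address ends → Demo Address and Poster Track overlap.
Plenary Discussion starts after Demo Address ends; Demo Address is clear from here.
Plenary Discussion starts after Poster Track ends; Poster Track is clear from here.
Fireside Chat starts before Plenary Discussion ends → Plenary Discussion and Fireside Chat overlap.
Workshop Q&A starts after Plenary Discussion ends; Plenary Discussion is clear from here.
Workshop Q&A starts before Fireside Chat ends → Fireside Chat and Workshop Q&A overlap.
Demo Talk starts after Fireside Chat ends.
Demo Talk starts before Workshop Q&A ends → Workshop Q&A and Demo Talk overlap.

Demo Address & Poster Track, Demo Address & Workshop Presentation, Demo Talk & Workshop Q&A, Fireside Chat & Plenary Discussion, Fireside Chat & Workshop Q&A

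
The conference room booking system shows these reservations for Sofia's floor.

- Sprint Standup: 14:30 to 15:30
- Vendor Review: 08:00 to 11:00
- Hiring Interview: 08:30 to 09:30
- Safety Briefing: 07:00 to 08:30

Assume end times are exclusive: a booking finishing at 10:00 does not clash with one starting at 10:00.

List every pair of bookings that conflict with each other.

Sorted by start: Safety Briefing, Vendor Review, Hiring Interview, Sprint Standup.
Vendor Review starts before Safety Briefing ends → Safety Briefing and Vendor Review overlap.
Hiring Interview starts exactly when Safety Briefing ends (back-to-back, no overlap) — done with Safety Briefing.
Hiring Interview starts before Vendor Review ends → Vendor Review and Hiring Interview overlap.
Sprint Standup starts after Vendor Review ends.
Sprint Standup starts after Hiring Interview ends.

Hiring Interview & Vendor Review, Safety Briefing & Vendor Review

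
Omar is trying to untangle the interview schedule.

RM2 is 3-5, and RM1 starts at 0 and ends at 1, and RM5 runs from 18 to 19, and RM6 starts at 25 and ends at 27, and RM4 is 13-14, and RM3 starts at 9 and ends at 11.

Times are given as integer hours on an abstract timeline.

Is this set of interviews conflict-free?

Sorted by start: RM1, RM2, RM3, RM4, RM5, RM6.
RM2 starts after RM1 ends; RM1 is clear from here.
RM3 starts after RM2 ends; RM2 is clear from here.
RM4 starts after RM3 ends; RM3 is clear from here.
RM5 starts after RM4 ends; RM4 is clear from here.
RM6 starts after RM5 ends.
Every pair is clear; the schedule has no overlaps.

Yes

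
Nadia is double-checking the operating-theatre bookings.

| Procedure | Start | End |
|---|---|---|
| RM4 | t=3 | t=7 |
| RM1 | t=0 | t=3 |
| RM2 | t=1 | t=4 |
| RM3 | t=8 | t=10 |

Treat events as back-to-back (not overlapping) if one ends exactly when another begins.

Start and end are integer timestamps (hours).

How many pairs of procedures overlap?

2

Sorted by start: RM1, RM2, RM4, RM3.
RM2 starts before RM1 ends → RM1 and RM2 overlap.
RM4 starts exactly when RM1 ends (back-to-back, no overlap), so nothing later overlaps RM1 either.
RM4 starts before RM2 ends → RM2 and RM4 overlap.
RM3 starts after RM2 ends.
RM3 starts after RM4 ends.
Overlapping pairs: RM1 & RM2, RM2 & RM4 — 2 in total.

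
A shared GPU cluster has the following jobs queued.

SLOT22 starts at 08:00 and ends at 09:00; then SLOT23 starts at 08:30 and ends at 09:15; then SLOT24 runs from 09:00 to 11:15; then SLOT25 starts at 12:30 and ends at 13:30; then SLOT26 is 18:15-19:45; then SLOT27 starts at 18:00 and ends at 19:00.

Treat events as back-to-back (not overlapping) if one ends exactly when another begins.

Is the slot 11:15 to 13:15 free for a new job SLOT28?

No — it overlaps SLOT25

SLOT22: ends 09:00 at or before SLOT28 starts 11:15 → clear.
SLOT23: ends 09:15 at or before SLOT28 starts 11:15 → clear.
SLOT24: ends 11:15 at or before SLOT28 starts 11:15 → clear.
SLOT25: starts 12:30 before SLOT28 ends 13:15, and ends 13:30 after SLOT28 starts 11:15 → overlap.
SLOT27: starts 18:00 at or after SLOT28 ends 13:15 → clear.
SLOT26: starts 18:15 at or after SLOT28 ends 13:15 → clear.
SLOT28 overlaps SLOT25.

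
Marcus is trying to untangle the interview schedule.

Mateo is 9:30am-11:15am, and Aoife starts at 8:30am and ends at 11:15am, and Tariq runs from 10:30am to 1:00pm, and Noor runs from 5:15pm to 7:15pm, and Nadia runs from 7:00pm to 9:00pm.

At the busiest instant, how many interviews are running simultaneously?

Sort all start/end points and keep a running count:
8:30am start Aoife → 1
9:30am start Mateo → 2
10:30am start Tariq → 3
11:15am end Aoife → 2
11:15am end Mateo → 1
1:00pm end Tariq → 0
5:15pm start Noor → 1
7:00pm start Nadia → 2
7:15pm end Noor → 1
9:00pm end Nadia → 0
Peak is 3, at 10:30am (Aoife, Mateo, Tariq).

3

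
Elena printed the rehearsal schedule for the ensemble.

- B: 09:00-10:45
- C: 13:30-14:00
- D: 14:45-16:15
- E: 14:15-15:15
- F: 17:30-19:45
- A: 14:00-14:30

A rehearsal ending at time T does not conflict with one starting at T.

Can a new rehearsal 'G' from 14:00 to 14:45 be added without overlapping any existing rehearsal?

No — it overlaps A, E

B: ends 10:45 at or before G starts 14:00 → clear.
C: ends 14:00 at or before G starts 14:00 → clear.
A: starts 14:00 before G ends 14:45, and ends 14:30 after G starts 14:00 → overlap.
E: starts 14:15 before G ends 14:45, and ends 15:15 after G starts 14:00 → overlap.
D: starts 14:45 at or after G ends 14:45 → clear.
F: starts 17:30 at or after G ends 14:45 → clear.
G overlaps A, E.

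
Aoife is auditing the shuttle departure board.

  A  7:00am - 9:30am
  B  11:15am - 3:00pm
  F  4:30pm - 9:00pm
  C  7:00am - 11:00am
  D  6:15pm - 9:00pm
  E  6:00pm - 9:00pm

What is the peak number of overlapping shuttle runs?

Sweep the timeline, counting +1 at each start and −1 at each end (ends before starts at a tie):
7:00am start A → 1
7:00am start C → 2
9:30am end A → 1
11:00am end C → 0
11:15am start B → 1
3:00pm end B → 0
4:30pm start F → 1
6:00pm start E → 2
6:15pm start D → 3
9:00pm end D → 2
9:00pm end E → 1
9:00pm end F → 0
Peak is 3, at 6:15pm (D, E, F).

3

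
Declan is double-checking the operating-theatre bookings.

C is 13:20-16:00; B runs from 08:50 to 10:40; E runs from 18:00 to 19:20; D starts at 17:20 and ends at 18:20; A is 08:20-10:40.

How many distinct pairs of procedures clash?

2

Sorted by start: A, B, C, D, E.
B starts before A ends → A and B overlap.
C starts after A ends, so nothing later overlaps A either.
C starts after B ends, so nothing later overlaps B either.
D starts after C ends, so nothing later overlaps C either.
E starts before D ends → D and E overlap.
Overlapping pairs: A & B, D & E — 2 in total.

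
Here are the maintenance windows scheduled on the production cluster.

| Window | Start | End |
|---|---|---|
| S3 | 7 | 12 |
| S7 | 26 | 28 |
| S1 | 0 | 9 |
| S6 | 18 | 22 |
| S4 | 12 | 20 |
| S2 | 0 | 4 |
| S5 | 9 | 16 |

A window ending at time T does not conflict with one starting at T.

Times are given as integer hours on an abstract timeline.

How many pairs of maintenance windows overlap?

5

Sorted by start: S1, S2, S3, S5, S4, S6, S7.
S2 starts before S1 ends → S1 and S2 overlap.
S3 starts before S1 ends → S1 and S3 overlap.
S5 starts exactly when S1 ends (back-to-back, no overlap) — done with S1.
S3 starts after S2 ends — done with S2.
S5 starts before S3 ends → S3 and S5 overlap.
S4 starts exactly when S3 ends (back-to-back, no overlap) — done with S3.
S4 starts before S5 ends → S5 and S4 overlap.
S6 starts after S5 ends — done with S5.
S6 starts before S4 ends → S4 and S6 overlap.
S7 starts after S4 ends.
S7 starts after S6 ends.
Overlapping pairs: S1 & S2, S1 & S3, S3 & S5, S4 & S5, S4 & S6 — 5 in total.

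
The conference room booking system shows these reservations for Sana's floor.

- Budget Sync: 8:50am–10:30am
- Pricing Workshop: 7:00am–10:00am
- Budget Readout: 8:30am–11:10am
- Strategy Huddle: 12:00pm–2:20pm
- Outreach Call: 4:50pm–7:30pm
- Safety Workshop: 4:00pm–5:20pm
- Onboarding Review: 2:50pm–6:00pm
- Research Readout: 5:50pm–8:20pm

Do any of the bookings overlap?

Yes

Sorted by start: Pricing Workshop, Budget Readout, Budget Sync, Strategy Huddle, Onboarding Review, Safety Workshop, Outreach Call, Research Readout.
Budget Readout starts before Pricing Workshop ends → Pricing Workshop and Budget Readout overlap.
That's a conflict, so the schedule is not conflict-free.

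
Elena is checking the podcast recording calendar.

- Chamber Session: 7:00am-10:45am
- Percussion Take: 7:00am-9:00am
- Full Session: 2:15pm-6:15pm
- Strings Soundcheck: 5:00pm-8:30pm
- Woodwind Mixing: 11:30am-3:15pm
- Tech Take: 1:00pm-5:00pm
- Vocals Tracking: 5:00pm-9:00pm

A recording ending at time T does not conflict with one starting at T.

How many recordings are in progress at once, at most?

Sort all start/end points and keep a running count:
7:00am start Chamber Session → 1
7:00am start Percussion Take → 2
9:00am end Percussion Take → 1
10:45am end Chamber Session → 0
11:30am start Woodwind Mixing → 1
1:00pm start Tech Take → 2
2:15pm start Full Session → 3
3:15pm end Woodwind Mixing → 2
5:00pm end Tech Take → 1
5:00pm start Strings Soundcheck → 2
5:00pm start Vocals Tracking → 3
6:15pm end Full Session → 2
8:30pm end Strings Soundcheck → 1
9:00pm end Vocals Tracking → 0
Peak is 3, at 2:15pm (Full Session, Tech Take, Woodwind Mixing).

3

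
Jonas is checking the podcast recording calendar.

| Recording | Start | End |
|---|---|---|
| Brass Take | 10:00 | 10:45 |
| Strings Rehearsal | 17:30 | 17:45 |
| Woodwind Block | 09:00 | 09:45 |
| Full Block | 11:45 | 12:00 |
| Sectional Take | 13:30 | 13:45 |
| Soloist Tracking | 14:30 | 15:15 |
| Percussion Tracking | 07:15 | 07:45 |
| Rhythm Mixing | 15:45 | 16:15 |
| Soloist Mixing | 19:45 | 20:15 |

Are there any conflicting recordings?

Sorted by start: Percussion Tracking, Woodwind Block, Brass Take, Full Block, Sectional Take, Soloist Tracking, Rhythm Mixing, Strings Rehearsal, Soloist Mixing.
Woodwind Block starts after Percussion Tracking ends — done with Percussion Tracking.
Brass Take starts after Woodwind Block ends — done with Woodwind Block.
Full Block starts after Brass Take ends — done with Brass Take.
Sectional Take starts after Full Block ends — done with Full Block.
Soloist Tracking starts after Sectional Take ends — done with Sectional Take.
Rhythm Mixing starts after Soloist Tracking ends — done with Soloist Tracking.
Strings Rehearsal starts after Rhythm Mixing ends — done with Rhythm Mixing.
Soloist Mixing starts after Strings Rehearsal ends.
Every pair is clear; the schedule has no overlaps.

No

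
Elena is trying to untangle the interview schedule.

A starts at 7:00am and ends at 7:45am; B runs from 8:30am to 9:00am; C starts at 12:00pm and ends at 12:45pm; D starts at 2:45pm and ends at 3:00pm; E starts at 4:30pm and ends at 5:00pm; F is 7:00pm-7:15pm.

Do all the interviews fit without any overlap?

Sorted by start: A, B, C, D, E, F.
B starts after A ends — done with A.
C starts after B ends — done with B.
D starts after C ends — done with C.
E starts after D ends — done with D.
F starts after E ends.
Every pair is clear; the schedule has no overlaps.

Yes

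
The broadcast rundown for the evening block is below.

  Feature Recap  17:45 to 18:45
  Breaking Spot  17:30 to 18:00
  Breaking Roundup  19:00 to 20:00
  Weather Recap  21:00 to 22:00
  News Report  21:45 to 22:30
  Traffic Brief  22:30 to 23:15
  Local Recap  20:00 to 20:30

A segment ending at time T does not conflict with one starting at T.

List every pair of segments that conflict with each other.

Breaking Spot & Feature Recap, News Report & Weather Recap

Sorted by start: Breaking Spot, Feature Recap, Breaking Roundup, Local Recap, Weather Recap, News Report, Traffic Brief.
Feature Recap starts before Breaking Spot ends → Breaking Spot and Feature Recap overlap.
Breaking Roundup starts after Breaking Spot ends — done with Breaking Spot.
Breaking Roundup starts after Feature Recap ends — done with Feature Recap.
Local Recap starts exactly when Breaking Roundup ends (back-to-back, no overlap) — done with Breaking Roundup.
Weather Recap starts after Local Recap ends — done with Local Recap.
News Report starts before Weather Recap ends → Weather Recap and News Report overlap.
Traffic Brief starts after Weather Recap ends.
Traffic Brief starts exactly when News Report ends (back-to-back, no overlap).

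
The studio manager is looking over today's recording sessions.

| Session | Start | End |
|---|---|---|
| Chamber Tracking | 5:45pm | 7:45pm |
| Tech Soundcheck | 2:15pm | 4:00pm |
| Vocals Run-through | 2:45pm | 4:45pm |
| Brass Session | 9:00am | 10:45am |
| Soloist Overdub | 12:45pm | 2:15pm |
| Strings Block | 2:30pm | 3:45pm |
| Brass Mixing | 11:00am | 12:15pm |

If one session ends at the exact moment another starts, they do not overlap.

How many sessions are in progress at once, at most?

Sweep the timeline, counting +1 at each start and −1 at each end (ends before starts at a tie):
9:00am start Brass Session → 1
10:45am end Brass Session → 0
11:00am start Brass Mixing → 1
12:15pm end Brass Mixing → 0
12:45pm start Soloist Overdub → 1
2:15pm end Soloist Overdub → 0
2:15pm start Tech Soundcheck → 1
2:30pm start Strings Block → 2
2:45pm start Vocals Run-through → 3
3:45pm end Strings Block → 2
4:00pm end Tech Soundcheck → 1
4:45pm end Vocals Run-through → 0
5:45pm start Chamber Tracking → 1
7:45pm end Chamber Tracking → 0
Peak is 3, at 2:45pm (Strings Block, Tech Soundcheck, Vocals Run-through).

3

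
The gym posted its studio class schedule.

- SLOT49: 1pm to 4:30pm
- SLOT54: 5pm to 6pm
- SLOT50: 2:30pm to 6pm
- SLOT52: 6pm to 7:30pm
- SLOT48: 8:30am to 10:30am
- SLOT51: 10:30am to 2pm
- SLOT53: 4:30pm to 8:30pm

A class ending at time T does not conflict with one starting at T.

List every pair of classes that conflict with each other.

Sorted by start: SLOT48, SLOT51, SLOT49, SLOT50, SLOT53, SLOT54, SLOT52.
SLOT51 starts exactly when SLOT48 ends (back-to-back, no overlap); SLOT48 is clear from here.
SLOT49 starts before SLOT51 ends → SLOT51 and SLOT49 overlap.
SLOT50 starts after SLOT51 ends; SLOT51 is clear from here.
SLOT50 starts before SLOT49 ends → SLOT49 and SLOT50 overlap.
SLOT53 starts exactly when SLOT49 ends (back-to-back, no overlap); SLOT49 is clear from here.
SLOT53 starts before SLOT50 ends → SLOT50 and SLOT53 overlap.
SLOT54 starts before SLOT50 ends → SLOT50 and SLOT54 overlap.
SLOT52 starts exactly when SLOT50 ends (back-to-back, no overlap).
SLOT54 starts before SLOT53 ends → SLOT53 and SLOT54 overlap.
SLOT52 starts before SLOT53 ends → SLOT53 and SLOT52 overlap.
SLOT52 starts exactly when SLOT54 ends (back-to-back, no overlap).

SLOT49 & SLOT50, SLOT49 & SLOT51, SLOT50 & SLOT53, SLOT50 & SLOT54, SLOT52 & SLOT53, SLOT53 & SLOT54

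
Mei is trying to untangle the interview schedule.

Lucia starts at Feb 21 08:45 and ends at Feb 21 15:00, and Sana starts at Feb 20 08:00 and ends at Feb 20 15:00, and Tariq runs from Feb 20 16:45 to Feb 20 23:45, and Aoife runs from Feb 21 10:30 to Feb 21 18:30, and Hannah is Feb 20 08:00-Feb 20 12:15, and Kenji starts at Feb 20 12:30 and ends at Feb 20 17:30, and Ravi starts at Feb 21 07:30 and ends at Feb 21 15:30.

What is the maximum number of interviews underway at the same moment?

Walk through starts and ends in time order (an end at T is processed before a start at T):
Feb 20 08:00 start Hannah → 1
Feb 20 08:00 start Sana → 2
Feb 20 12:15 end Hannah → 1
Feb 20 12:30 start Kenji → 2
Feb 20 15:00 end Sana → 1
Feb 20 16:45 start Tariq → 2
Feb 20 17:30 end Kenji → 1
Feb 20 23:45 end Tariq → 0
Feb 21 07:30 start Ravi → 1
Feb 21 08:45 start Lucia → 2
Feb 21 10:30 start Aoife → 3
Feb 21 15:00 end Lucia → 2
Feb 21 15:30 end Ravi → 1
Feb 21 18:30 end Aoife → 0
Peak is 3, at Feb 21 10:30 (Aoife, Lucia, Ravi).

3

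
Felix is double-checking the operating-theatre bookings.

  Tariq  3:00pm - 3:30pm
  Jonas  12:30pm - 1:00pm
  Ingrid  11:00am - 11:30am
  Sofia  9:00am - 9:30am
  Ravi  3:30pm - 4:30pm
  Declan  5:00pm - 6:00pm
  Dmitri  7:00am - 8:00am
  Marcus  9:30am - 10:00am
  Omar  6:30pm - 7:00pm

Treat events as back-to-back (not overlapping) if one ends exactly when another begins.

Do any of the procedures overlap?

No

Sorted by start: Dmitri, Sofia, Marcus, Ingrid, Jonas, Tariq, Ravi, Declan, Omar.
Sofia starts after Dmitri ends, so nothing later overlaps Dmitri either.
Marcus starts exactly when Sofia ends (back-to-back, no overlap), so nothing later overlaps Sofia either.
Ingrid starts after Marcus ends, so nothing later overlaps Marcus either.
Jonas starts after Ingrid ends, so nothing later overlaps Ingrid either.
Tariq starts after Jonas ends, so nothing later overlaps Jonas either.
Ravi starts exactly when Tariq ends (back-to-back, no overlap), so nothing later overlaps Tariq either.
Declan starts after Ravi ends, so nothing later overlaps Ravi either.
Omar starts after Declan ends.
Every pair is clear; the schedule has no overlaps.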